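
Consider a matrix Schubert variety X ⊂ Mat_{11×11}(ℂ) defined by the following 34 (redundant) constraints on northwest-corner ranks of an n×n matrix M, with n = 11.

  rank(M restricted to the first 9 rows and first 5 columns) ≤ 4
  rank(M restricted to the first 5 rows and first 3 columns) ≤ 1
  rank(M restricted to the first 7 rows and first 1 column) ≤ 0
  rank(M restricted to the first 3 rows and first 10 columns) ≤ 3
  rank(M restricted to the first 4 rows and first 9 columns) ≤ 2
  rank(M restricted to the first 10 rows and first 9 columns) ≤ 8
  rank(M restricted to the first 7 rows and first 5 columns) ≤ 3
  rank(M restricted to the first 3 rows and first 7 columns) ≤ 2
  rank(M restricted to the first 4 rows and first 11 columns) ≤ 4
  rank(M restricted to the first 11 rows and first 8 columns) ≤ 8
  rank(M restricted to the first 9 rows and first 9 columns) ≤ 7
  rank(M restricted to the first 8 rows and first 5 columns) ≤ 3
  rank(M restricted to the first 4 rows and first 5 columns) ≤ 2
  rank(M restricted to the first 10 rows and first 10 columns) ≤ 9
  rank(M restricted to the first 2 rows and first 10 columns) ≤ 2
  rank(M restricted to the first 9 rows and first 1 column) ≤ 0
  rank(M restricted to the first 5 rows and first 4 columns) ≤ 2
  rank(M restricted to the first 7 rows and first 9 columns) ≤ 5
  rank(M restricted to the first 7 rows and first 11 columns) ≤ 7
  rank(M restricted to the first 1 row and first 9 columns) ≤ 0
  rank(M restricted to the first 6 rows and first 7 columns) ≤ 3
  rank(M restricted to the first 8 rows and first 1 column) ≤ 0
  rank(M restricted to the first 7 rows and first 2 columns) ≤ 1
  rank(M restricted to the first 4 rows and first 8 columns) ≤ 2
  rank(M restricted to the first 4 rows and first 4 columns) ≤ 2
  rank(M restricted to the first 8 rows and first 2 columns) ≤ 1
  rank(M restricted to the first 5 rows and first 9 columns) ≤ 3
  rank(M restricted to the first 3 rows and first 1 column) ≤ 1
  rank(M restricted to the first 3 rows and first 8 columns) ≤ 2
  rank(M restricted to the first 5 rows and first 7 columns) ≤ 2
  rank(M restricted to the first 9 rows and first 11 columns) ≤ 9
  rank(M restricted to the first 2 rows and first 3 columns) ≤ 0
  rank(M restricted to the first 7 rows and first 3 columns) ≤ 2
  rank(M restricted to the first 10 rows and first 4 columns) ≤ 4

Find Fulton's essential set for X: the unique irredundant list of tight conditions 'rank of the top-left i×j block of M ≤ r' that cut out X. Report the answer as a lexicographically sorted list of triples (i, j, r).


Reconstructing r_w from the 34 given conditions:

  0 | 0 | 0 | 0 | 0 | 0 | 0 | 0 | 0 | 1 | 1
  0 | 0 | 0 | 1 | 1 | 1 | 1 | 1 | 1 | 2 | 2
  0 | 1 | 1 | 2 | 2 | 2 | 2 | 2 | 2 | 3 | 3
  0 | 1 | 1 | 2 | 2 | 2 | 2 | 2 | 2 | 3 | 4
  0 | 1 | 1 | 2 | 2 | 2 | 2 | 3 | 3 | 4 | 5
  0 | 1 | 2 | 3 | 3 | 3 | 3 | 4 | 4 | 5 | 6
  0 | 1 | 2 | 3 | 3 | 4 | 4 | 5 | 5 | 6 | 7
  0 | 1 | 2 | 3 | 3 | 4 | 5 | 6 | 6 | 7 | 8
  0 | 1 | 2 | 3 | 4 | 5 | 6 | 7 | 7 | 8 | 9
  1 | 2 | 3 | 4 | 5 | 6 | 7 | 8 | 8 | 9 | 10
  1 | 2 | 3 | 4 | 5 | 6 | 7 | 8 | 9 | 10 | 11

hence w(1..11) = (10, 4, 2, 11, 8, 3, 6, 7, 5, 1, 9).

|D(w)|=31, |Ess(w)|=7:

[(1, 9, 0), (2, 3, 0), (4, 9, 2), (5, 3, 1), (5, 7, 2), (8, 5, 3), (9, 1, 0)]


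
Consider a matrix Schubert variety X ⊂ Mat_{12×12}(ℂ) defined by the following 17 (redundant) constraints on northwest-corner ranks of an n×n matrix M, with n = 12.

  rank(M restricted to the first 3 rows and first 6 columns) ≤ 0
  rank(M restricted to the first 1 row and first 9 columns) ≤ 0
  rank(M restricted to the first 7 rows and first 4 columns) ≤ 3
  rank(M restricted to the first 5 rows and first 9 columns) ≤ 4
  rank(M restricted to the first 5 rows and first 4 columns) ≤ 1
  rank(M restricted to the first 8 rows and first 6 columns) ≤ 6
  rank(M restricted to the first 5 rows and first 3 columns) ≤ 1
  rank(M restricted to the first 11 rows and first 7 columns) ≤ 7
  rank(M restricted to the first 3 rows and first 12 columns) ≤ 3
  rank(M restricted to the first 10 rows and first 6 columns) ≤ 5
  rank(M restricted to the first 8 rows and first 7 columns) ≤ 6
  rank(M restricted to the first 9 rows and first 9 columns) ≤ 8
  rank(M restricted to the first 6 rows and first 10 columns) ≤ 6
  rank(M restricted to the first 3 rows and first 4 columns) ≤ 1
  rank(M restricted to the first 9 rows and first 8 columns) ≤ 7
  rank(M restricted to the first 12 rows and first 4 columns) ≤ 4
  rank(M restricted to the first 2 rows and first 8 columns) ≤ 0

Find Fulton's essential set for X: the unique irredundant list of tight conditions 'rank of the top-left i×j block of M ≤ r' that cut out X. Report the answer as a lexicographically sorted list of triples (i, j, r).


Rank table r_w(12×12) implied by the 17 constraints:

  R[1]: 0  0  0  0  0  0  0  0  0  1  1  1
  R[2]: 0  0  0  0  0  0  0  0  1  2  2  2
  R[3]: 0  0  0  0  0  0  1  1  2  3  3  3
  R[4]: 1  1  1  1  1  1  2  2  3  4  4  4
  R[5]: 1  1  1  1  2  2  3  3  4  5  5  5
  R[6]: 1  2  2  2  3  3  4  4  5  6  6  6
  R[7]: 1  2  3  3  4  4  5  5  6  7  7  7
  R[8]: 1  2  3  4  5  5  6  6  7  8  8  8
  R[9]: 1  2  3  4  5  5  6  7  8  9  9  9
  R[10]: 1  2  3  4  5  5  6  7  8  9  10  10
  R[11]: 1  2  3  4  5  6  7  8  9  10  11  11
  R[12]: 1  2  3  4  5  6  7  8  9  10  11  12

the unique w with this rank table is (10, 9, 7, 1, 5, 2, 3, 4, 8, 11, 6, 12).

|D(w)|=28, |Ess(w)|=5:

[(1, 9, 0), (2, 8, 0), (3, 6, 0), (5, 4, 1), (10, 6, 5)]


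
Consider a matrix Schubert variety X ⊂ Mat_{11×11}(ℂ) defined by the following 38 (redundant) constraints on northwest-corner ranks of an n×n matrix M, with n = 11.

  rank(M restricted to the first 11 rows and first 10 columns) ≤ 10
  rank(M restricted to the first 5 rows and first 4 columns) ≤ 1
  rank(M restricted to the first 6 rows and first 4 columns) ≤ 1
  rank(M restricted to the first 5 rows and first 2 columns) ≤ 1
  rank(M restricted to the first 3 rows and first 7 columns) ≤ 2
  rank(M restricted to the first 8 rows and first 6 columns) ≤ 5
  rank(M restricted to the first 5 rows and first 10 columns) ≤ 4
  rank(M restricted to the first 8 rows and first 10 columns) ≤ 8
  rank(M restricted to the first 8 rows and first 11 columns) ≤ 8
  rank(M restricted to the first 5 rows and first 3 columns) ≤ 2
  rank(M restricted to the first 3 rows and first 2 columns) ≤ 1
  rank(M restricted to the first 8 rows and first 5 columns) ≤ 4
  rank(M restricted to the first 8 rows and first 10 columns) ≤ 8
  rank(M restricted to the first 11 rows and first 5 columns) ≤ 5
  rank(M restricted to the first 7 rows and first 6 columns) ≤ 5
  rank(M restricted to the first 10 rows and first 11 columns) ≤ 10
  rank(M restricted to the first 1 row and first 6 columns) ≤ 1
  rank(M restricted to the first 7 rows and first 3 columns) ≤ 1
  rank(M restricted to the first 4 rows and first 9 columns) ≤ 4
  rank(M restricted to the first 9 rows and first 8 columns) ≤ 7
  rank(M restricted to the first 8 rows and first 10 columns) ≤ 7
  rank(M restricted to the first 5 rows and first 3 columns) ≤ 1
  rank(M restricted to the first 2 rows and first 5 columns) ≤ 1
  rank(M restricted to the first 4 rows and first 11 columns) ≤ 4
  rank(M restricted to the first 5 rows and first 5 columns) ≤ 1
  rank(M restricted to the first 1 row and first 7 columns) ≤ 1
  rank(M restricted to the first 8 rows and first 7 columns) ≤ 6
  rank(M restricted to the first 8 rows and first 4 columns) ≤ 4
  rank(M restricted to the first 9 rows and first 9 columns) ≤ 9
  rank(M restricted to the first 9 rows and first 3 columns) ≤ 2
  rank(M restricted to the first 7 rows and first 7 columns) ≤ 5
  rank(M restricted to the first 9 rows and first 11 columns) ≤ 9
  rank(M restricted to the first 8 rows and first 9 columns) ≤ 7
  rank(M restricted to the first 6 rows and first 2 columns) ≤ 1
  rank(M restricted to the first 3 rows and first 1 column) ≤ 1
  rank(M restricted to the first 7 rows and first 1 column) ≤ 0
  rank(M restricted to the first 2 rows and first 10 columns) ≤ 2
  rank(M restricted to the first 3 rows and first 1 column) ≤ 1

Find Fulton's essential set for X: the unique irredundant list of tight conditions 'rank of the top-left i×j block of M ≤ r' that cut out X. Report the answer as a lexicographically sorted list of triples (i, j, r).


Computing R[i][j] = min implied NW-rank bound (n=11, 38 conditions):

  R[1]: 0  1  1  1  1  1  1  1  1  1  1
  R[2]: 0  1  1  1  1  2  2  2  2  2  2
  R[3]: 0  1  1  1  1  2  2  3  3  3  3
  R[4]: 0  1  1  1  1  2  3  4  4  4  4
  R[5]: 0  1  1  1  1  2  3  4  4  4  5
  R[6]: 0  1  1  1  2  3  4  5  5  5  6
  R[7]: 0  1  1  2  3  4  5  6  6  6  7
  R[8]: 1  2  2  3  4  5  6  7  7  7  8
  R[9]: 1  2  2  3  4  5  6  7  8  8  9
  R[10]: 1  2  3  4  5  6  7  8  9  9  10
  R[11]: 1  2  3  4  5  6  7  8  9  10  11

second differences of R give the permutation w = (2, 6, 8, 7, 11, 5, 4, 1, 9, 3, 10).

Fulton essential set (7 of the 26 Rothe cells):

[(3, 7, 2), (5, 5, 1), (5, 10, 4), (6, 4, 1), (7, 1, 0), (7, 3, 1), (9, 3, 2)]


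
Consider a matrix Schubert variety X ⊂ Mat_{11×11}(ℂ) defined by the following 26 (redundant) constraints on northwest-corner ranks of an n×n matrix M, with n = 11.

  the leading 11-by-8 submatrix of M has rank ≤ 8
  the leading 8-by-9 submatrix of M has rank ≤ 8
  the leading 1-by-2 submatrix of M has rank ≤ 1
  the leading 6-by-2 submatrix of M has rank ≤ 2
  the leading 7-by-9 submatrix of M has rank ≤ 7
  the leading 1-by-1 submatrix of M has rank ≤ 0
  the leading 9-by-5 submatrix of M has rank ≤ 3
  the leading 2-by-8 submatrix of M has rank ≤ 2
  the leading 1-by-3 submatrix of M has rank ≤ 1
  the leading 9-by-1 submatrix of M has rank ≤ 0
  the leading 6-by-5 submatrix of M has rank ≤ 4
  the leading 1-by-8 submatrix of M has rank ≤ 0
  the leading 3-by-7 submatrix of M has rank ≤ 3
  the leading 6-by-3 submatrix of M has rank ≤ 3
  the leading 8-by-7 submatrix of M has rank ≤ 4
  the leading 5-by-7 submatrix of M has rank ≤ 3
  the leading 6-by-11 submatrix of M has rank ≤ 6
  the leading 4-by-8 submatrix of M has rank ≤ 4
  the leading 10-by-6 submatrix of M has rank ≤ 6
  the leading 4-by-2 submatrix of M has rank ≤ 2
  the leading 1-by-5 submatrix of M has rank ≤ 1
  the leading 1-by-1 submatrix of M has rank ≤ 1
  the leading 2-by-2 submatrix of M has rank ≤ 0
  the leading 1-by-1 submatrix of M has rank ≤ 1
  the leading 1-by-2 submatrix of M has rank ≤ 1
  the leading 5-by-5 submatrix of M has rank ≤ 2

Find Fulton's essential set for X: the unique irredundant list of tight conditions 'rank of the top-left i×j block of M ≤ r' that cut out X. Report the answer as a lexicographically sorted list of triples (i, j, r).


Computing R[i][j] = min implied NW-rank bound (n=11, 26 conditions):

  row 1: 0 | 0 | 0 | 0 | 0 | 0 | 0 | 0 | 1 | 1 | 1
  row 2: 0 | 0 | 1 | 1 | 1 | 1 | 1 | 1 | 2 | 2 | 2
  row 3: 0 | 1 | 2 | 2 | 2 | 2 | 2 | 2 | 3 | 3 | 3
  row 4: 0 | 1 | 2 | 2 | 2 | 3 | 3 | 3 | 4 | 4 | 4
  row 5: 0 | 1 | 2 | 2 | 2 | 3 | 3 | 4 | 5 | 5 | 5
  row 6: 0 | 1 | 2 | 3 | 3 | 4 | 4 | 5 | 6 | 6 | 6
  row 7: 0 | 1 | 2 | 3 | 3 | 4 | 4 | 5 | 6 | 7 | 7
  row 8: 0 | 1 | 2 | 3 | 3 | 4 | 4 | 5 | 6 | 7 | 8
  row 9: 0 | 1 | 2 | 3 | 3 | 4 | 5 | 6 | 7 | 8 | 9
  row 10: 1 | 2 | 3 | 4 | 4 | 5 | 6 | 7 | 8 | 9 | 10
  row 11: 1 | 2 | 3 | 4 | 5 | 6 | 7 | 8 | 9 | 10 | 11

the unique w with this rank table is (9, 3, 2, 6, 8, 4, 10, 11, 7, 1, 5).

7 SE-corners of the 27-cell Rothe diagram give Ess(w):

[(1, 8, 0), (2, 2, 0), (5, 5, 2), (5, 7, 3), (8, 7, 4), (9, 1, 0), (9, 5, 3)]


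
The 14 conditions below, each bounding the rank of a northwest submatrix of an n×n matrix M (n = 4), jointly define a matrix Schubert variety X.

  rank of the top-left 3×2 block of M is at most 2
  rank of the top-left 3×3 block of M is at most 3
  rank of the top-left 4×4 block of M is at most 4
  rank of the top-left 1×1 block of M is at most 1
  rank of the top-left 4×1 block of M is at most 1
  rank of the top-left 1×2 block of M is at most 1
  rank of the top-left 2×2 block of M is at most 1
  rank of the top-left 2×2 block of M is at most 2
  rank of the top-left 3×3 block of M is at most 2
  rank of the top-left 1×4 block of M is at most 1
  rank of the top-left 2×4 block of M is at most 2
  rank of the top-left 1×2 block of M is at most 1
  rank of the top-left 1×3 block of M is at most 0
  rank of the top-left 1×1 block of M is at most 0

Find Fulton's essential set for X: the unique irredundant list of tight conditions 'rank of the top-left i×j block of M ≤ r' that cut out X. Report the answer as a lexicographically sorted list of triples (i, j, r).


Recovering R(i,j) via the rank-extension bound from the 14 conditions:

  0  0  0  1
  1  1  1  2
  1  2  2  3
  1  2  3  4

so w = (4, 1, 2, 3).

D(w) has 3 cells with 1 SE-corner; essential set:

[(1, 3, 0)]


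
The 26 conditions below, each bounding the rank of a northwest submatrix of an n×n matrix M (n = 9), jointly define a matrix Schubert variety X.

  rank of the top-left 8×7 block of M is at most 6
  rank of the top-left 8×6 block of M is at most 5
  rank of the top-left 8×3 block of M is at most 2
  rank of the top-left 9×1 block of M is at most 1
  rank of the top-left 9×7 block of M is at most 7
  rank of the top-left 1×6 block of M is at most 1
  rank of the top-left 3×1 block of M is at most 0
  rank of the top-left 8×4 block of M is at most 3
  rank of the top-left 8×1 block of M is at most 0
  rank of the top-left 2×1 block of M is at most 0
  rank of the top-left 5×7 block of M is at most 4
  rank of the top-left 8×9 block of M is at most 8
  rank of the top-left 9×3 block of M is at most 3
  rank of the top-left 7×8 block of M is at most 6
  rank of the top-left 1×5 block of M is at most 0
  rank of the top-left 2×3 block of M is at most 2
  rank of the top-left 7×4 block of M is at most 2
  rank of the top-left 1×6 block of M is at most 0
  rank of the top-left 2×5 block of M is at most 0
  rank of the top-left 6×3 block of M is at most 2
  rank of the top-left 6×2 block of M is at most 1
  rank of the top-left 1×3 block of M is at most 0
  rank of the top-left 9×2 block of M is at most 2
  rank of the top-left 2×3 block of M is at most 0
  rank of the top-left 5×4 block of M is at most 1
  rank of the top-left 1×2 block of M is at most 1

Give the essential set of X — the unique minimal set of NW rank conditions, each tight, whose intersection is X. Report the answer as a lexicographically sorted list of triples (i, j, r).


Computing R[i][j] = min implied NW-rank bound (n=9, 26 conditions):

  R[1]: 0, 0, 0, 0, 0, 0, 1, 1, 1
  R[2]: 0, 0, 0, 0, 0, 1, 2, 2, 2
  R[3]: 0, 1, 1, 1, 1, 2, 3, 3, 3
  R[4]: 0, 1, 1, 1, 2, 3, 4, 4, 4
  R[5]: 0, 1, 1, 1, 2, 3, 4, 5, 5
  R[6]: 0, 1, 2, 2, 3, 4, 5, 6, 6
  R[7]: 0, 1, 2, 2, 3, 4, 5, 6, 7
  R[8]: 0, 1, 2, 3, 4, 5, 6, 7, 8
  R[9]: 1, 2, 3, 4, 5, 6, 7, 8, 9

reading off 1-entries of Δ²R: w = (7, 6, 2, 5, 8, 3, 9, 4, 1).

D(w) has 22 cells with 5 SE-corners; essential set:

[(1, 6, 0), (2, 5, 0), (5, 4, 1), (7, 4, 2), (8, 1, 0)]


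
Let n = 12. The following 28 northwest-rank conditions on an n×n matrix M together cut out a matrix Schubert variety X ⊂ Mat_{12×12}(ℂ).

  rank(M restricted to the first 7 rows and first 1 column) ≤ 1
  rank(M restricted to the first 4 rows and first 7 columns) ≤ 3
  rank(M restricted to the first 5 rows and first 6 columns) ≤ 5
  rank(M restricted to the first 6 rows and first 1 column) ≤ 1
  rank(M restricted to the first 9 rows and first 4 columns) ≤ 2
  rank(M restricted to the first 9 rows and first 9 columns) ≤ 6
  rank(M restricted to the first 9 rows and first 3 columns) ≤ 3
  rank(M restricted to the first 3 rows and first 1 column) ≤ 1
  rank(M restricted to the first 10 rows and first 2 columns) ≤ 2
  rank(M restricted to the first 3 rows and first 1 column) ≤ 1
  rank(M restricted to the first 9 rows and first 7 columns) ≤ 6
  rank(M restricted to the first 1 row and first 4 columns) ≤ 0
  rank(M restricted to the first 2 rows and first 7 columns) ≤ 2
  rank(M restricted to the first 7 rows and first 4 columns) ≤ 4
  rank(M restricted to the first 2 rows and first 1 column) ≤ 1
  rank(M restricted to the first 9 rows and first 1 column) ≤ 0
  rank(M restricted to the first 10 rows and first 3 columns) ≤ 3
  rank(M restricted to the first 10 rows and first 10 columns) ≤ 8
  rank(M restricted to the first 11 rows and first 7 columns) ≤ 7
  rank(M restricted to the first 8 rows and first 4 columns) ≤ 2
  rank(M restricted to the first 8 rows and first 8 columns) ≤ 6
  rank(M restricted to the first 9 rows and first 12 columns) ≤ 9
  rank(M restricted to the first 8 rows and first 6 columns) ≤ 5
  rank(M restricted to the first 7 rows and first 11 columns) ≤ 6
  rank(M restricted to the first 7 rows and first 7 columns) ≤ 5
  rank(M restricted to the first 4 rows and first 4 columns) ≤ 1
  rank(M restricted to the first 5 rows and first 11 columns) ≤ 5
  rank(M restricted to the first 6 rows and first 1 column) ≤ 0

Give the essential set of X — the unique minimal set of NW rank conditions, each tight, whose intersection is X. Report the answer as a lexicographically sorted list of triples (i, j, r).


Computing R[i][j] = min implied NW-rank bound (n=12, 28 conditions):

  0 | 0 | 0 | 0 | 1 | 1 | 1 | 1 | 1 | 1 | 1 | 1
  0 | 1 | 1 | 1 | 2 | 2 | 2 | 2 | 2 | 2 | 2 | 2
  0 | 1 | 1 | 1 | 2 | 3 | 3 | 3 | 3 | 3 | 3 | 3
  0 | 1 | 1 | 1 | 2 | 3 | 3 | 4 | 4 | 4 | 4 | 4
  0 | 1 | 2 | 2 | 3 | 4 | 4 | 5 | 5 | 5 | 5 | 5
  0 | 1 | 2 | 2 | 3 | 4 | 5 | 6 | 6 | 6 | 6 | 6
  0 | 1 | 2 | 2 | 3 | 4 | 5 | 6 | 6 | 6 | 6 | 7
  0 | 1 | 2 | 2 | 3 | 4 | 5 | 6 | 6 | 7 | 7 | 8
  0 | 1 | 2 | 2 | 3 | 4 | 5 | 6 | 6 | 7 | 8 | 9
  1 | 2 | 3 | 3 | 4 | 5 | 6 | 7 | 7 | 8 | 9 | 10
  1 | 2 | 3 | 4 | 5 | 6 | 7 | 8 | 8 | 9 | 10 | 11
  1 | 2 | 3 | 4 | 5 | 6 | 7 | 8 | 9 | 10 | 11 | 12

reading off 1-entries of Δ²R: w = (5, 2, 6, 8, 3, 7, 12, 10, 11, 1, 4, 9).

D(w) has 26 cells with 7 SE-corners; essential set:

[(1, 4, 0), (4, 4, 1), (4, 7, 3), (7, 11, 6), (9, 1, 0), (9, 4, 2), (9, 9, 6)]


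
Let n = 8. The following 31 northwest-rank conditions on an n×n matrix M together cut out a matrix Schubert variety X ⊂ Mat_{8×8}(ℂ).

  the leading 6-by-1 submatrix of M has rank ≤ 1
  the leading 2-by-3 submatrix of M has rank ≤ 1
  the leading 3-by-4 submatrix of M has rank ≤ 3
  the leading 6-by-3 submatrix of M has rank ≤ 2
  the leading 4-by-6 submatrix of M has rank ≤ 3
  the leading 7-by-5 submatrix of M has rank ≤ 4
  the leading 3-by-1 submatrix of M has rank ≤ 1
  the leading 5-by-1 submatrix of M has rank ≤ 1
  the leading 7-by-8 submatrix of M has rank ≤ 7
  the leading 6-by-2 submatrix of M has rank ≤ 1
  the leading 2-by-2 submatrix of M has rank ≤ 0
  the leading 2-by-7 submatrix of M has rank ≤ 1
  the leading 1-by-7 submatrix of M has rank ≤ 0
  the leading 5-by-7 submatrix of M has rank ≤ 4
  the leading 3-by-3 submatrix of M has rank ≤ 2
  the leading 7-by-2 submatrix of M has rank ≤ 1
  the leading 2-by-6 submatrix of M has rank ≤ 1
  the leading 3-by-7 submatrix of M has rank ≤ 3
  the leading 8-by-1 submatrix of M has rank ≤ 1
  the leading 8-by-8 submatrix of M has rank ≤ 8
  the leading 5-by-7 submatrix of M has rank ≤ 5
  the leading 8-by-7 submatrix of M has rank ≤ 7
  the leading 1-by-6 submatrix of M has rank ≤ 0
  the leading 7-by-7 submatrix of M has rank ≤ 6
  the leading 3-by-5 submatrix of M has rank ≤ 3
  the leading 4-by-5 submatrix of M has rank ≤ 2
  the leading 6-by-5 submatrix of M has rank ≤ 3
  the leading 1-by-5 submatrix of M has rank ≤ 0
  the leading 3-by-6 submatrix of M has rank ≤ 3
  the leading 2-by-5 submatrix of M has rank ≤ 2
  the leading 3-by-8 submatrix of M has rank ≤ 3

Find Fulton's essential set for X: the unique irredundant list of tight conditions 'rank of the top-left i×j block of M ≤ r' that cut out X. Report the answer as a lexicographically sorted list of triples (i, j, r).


Rank table r_w(8×8) implied by the 31 constraints:

  i=1: 0  0  0  0  0  0  0  1
  i=2: 0  0  1  1  1  1  1  2
  i=3: 1  1  2  2  2  2  2  3
  i=4: 1  1  2  2  2  3  3  4
  i=5: 1  1  2  3  3  4  4  5
  i=6: 1  1  2  3  3  4  5  6
  i=7: 1  1  2  3  4  5  6  7
  i=8: 1  2  3  4  5  6  7  8

hence w(1..8) = (8, 3, 1, 6, 4, 7, 5, 2).

ℓ(w)=16; the 5 essential cells (i,j,r):

[(1, 7, 0), (2, 2, 0), (4, 5, 2), (6, 5, 3), (7, 2, 1)]


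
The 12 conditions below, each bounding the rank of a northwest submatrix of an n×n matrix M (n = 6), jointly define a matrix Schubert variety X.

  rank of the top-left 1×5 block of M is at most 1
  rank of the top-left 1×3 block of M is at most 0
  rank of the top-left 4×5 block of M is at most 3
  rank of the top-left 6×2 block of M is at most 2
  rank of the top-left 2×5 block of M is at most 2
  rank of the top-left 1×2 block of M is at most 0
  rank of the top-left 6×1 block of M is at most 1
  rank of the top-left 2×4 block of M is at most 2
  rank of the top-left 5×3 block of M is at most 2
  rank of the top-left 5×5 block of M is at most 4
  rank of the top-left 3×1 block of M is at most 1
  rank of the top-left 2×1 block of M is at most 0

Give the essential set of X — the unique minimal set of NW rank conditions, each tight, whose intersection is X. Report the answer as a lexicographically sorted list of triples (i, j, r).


The tightest implied rank at each (i,j), from the 12 conditions:

  R[1]: 0  0  0  1  1  1
  R[2]: 0  1  1  2  2  2
  R[3]: 1  2  2  3  3  3
  R[4]: 1  2  2  3  3  4
  R[5]: 1  2  2  3  4  5
  R[6]: 1  2  3  4  5  6

so w = (4, 2, 1, 6, 5, 3).

D(w) has 7 cells with 4 SE-corners; essential set:

[(1, 3, 0), (2, 1, 0), (4, 5, 3), (5, 3, 2)]


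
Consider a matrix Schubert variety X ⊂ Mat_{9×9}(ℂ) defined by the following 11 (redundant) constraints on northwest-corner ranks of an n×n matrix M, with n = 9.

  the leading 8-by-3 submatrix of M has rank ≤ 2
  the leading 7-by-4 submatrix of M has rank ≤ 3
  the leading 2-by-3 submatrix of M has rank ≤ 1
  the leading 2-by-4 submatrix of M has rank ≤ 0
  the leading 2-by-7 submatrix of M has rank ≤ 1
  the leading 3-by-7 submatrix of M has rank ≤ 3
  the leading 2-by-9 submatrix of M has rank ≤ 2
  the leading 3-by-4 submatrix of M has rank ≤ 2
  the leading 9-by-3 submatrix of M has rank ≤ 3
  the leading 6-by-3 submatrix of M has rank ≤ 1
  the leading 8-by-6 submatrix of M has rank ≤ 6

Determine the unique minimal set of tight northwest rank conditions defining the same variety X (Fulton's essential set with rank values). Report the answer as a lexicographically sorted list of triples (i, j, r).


Reconstructing r_w from the 11 given conditions:

  R[1]: 0  0  0  0  1  1  1  1  1
  R[2]: 0  0  0  0  1  1  1  2  2
  R[3]: 1  1  1  1  2  2  2  3  3
  R[4]: 1  1  1  2  3  3  3  4  4
  R[5]: 1  1  1  2  3  4  4  5  5
  R[6]: 1  1  1  2  3  4  5  6  6
  R[7]: 1  2  2  3  4  5  6  7  7
  R[8]: 1  2  2  3  4  5  6  7  8
  R[9]: 1  2  3  4  5  6  7  8  9

reading off 1-entries of Δ²R: w = (5, 8, 1, 4, 6, 7, 2, 9, 3).

ℓ(w)=17; the 4 essential cells (i,j,r):

[(2, 4, 0), (2, 7, 1), (6, 3, 1), (8, 3, 2)]


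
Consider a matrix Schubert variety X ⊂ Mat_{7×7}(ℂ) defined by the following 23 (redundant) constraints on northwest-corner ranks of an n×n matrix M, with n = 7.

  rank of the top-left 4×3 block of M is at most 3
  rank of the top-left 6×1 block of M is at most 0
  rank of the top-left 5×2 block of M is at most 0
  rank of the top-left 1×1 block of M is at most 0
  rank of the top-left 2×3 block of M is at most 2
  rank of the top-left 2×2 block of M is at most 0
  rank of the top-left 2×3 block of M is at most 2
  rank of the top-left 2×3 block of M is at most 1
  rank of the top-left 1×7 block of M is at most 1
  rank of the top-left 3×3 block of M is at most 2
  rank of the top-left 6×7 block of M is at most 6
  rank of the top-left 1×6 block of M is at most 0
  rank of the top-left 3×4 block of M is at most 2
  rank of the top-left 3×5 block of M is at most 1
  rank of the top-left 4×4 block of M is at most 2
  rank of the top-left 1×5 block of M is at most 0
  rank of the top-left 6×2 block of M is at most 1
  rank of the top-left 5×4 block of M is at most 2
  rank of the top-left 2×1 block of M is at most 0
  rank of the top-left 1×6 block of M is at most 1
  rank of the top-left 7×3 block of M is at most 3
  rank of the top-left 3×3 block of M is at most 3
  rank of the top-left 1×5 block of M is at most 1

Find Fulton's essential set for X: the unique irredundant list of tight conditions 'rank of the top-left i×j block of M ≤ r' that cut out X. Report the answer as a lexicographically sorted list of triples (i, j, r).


Propagating the 23 rank bounds to every northwest block:

  R[1]: 0, 0, 0, 0, 0, 0, 1
  R[2]: 0, 0, 1, 1, 1, 1, 2
  R[3]: 0, 0, 1, 1, 1, 2, 3
  R[4]: 0, 0, 1, 2, 2, 3, 4
  R[5]: 0, 0, 1, 2, 3, 4, 5
  R[6]: 0, 1, 2, 3, 4, 5, 6
  R[7]: 1, 2, 3, 4, 5, 6, 7

so w = (7, 3, 6, 4, 5, 2, 1).

|D(w)|=17, |Ess(w)|=4:

[(1, 6, 0), (3, 5, 1), (5, 2, 0), (6, 1, 0)]


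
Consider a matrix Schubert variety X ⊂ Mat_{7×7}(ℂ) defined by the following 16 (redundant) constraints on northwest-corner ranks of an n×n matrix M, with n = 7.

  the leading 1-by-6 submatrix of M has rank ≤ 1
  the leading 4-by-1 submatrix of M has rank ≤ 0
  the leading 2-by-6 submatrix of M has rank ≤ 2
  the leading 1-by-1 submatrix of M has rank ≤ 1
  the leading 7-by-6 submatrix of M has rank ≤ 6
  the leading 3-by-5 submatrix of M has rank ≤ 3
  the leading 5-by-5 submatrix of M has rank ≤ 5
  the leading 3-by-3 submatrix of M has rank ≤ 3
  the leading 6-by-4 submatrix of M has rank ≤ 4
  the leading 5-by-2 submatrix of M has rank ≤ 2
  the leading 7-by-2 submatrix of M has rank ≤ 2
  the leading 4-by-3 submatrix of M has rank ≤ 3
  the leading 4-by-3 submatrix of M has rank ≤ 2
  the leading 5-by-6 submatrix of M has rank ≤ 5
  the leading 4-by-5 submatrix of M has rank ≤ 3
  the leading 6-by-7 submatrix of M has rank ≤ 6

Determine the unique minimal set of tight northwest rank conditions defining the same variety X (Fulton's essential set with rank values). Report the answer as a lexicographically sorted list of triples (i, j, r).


Computing R[i][j] = min implied NW-rank bound (n=7, 16 conditions):

  R[1]: 0 | 1 | 1 | 1 | 1 | 1 | 1
  R[2]: 0 | 1 | 2 | 2 | 2 | 2 | 2
  R[3]: 0 | 1 | 2 | 3 | 3 | 3 | 3
  R[4]: 0 | 1 | 2 | 3 | 3 | 4 | 4
  R[5]: 1 | 2 | 3 | 4 | 4 | 5 | 5
  R[6]: 1 | 2 | 3 | 4 | 5 | 6 | 6
  R[7]: 1 | 2 | 3 | 4 | 5 | 6 | 7

the unique w with this rank table is (2, 3, 4, 6, 1, 5, 7).

ℓ(w)=5; the 2 essential cells (i,j,r):

[(4, 1, 0), (4, 5, 3)]


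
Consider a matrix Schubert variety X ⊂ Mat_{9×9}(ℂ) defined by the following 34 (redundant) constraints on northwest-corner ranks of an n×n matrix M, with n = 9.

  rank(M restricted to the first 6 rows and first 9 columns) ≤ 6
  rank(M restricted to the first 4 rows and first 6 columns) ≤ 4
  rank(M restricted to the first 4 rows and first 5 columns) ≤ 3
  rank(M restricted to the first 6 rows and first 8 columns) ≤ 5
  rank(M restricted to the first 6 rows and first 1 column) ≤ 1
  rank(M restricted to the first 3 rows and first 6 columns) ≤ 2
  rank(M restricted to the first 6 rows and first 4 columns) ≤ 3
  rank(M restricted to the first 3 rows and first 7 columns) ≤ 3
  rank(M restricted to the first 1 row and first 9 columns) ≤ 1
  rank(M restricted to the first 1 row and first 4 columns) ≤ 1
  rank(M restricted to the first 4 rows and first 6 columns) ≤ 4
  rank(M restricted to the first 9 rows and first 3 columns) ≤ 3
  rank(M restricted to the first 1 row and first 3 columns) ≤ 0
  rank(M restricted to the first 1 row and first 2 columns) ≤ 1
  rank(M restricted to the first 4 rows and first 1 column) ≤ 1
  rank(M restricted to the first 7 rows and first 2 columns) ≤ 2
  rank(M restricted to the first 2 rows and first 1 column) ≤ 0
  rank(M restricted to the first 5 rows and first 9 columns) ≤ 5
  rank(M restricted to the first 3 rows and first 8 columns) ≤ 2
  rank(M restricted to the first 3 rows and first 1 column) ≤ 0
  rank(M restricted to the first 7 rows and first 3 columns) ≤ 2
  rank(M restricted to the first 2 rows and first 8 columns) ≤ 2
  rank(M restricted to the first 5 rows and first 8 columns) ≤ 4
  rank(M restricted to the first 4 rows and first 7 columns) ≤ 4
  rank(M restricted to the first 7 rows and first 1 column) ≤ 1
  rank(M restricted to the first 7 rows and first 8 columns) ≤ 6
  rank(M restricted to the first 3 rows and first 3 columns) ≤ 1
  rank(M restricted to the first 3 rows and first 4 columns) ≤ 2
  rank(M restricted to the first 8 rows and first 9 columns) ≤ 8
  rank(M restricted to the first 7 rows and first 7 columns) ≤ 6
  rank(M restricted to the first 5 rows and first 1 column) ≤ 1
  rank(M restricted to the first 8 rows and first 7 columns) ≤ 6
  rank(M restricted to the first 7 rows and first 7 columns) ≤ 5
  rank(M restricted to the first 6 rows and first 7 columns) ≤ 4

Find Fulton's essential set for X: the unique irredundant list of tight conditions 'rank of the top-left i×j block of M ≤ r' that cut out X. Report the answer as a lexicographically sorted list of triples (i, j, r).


The tightest implied rank at each (i,j), from the 34 conditions:

  row 1: 0 0 0 1 1 1 1 1 1
  row 2: 0 1 1 2 2 2 2 2 2
  row 3: 0 1 1 2 2 2 2 2 3
  row 4: 1 2 2 3 3 3 3 3 4
  row 5: 1 2 2 3 4 4 4 4 5
  row 6: 1 2 2 3 4 4 4 5 6
  row 7: 1 2 2 3 4 5 5 6 7
  row 8: 1 2 3 4 5 6 6 7 8
  row 9: 1 2 3 4 5 6 7 8 9

the unique w with this rank table is (4, 2, 9, 1, 5, 8, 6, 3, 7).

Rothe diagram D(w) (15 cells), 6 SE-corners (essential conditions):

[(1, 3, 0), (3, 1, 0), (3, 3, 1), (3, 8, 2), (6, 7, 4), (7, 3, 2)]


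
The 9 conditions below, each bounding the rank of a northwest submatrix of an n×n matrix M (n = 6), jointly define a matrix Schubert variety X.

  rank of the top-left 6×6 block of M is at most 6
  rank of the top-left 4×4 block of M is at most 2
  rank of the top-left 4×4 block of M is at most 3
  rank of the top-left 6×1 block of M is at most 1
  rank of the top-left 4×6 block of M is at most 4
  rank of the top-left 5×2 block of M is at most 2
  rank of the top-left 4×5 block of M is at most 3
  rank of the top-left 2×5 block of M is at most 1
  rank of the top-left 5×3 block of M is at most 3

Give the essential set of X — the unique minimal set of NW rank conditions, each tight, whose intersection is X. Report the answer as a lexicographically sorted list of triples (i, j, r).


Propagating the 9 rank bounds to every northwest block:

  i=1: 1, 1, 1, 1, 1, 1
  i=2: 1, 1, 1, 1, 1, 2
  i=3: 1, 2, 2, 2, 2, 3
  i=4: 1, 2, 2, 2, 3, 4
  i=5: 1, 2, 3, 3, 4, 5
  i=6: 1, 2, 3, 4, 5, 6

hence w(1..6) = (1, 6, 2, 5, 3, 4).

2 SE-corners of the 6-cell Rothe diagram give Ess(w):

[(2, 5, 1), (4, 4, 2)]


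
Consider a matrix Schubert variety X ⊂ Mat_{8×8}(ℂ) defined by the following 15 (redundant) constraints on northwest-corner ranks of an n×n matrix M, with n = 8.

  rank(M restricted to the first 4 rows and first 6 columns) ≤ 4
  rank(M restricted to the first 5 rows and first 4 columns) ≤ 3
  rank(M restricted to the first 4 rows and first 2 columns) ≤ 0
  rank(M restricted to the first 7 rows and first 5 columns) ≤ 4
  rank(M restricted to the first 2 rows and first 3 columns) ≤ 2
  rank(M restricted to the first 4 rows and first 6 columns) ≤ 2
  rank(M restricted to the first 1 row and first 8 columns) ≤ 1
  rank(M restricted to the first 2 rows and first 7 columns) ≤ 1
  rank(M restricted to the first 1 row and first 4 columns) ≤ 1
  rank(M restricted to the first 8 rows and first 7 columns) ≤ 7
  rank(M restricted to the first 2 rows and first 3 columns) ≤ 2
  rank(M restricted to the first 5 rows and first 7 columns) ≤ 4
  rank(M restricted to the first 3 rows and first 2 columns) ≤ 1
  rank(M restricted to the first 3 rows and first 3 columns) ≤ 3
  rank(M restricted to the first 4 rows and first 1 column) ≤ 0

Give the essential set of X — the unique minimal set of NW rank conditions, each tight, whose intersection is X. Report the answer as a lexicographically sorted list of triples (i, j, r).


Rank table r_w(8×8) implied by the 15 constraints:

  0 | 0 | 1 | 1 | 1 | 1 | 1 | 1
  0 | 0 | 1 | 1 | 1 | 1 | 1 | 2
  0 | 0 | 1 | 2 | 2 | 2 | 2 | 3
  0 | 0 | 1 | 2 | 2 | 2 | 3 | 4
  1 | 1 | 2 | 3 | 3 | 3 | 4 | 5
  1 | 2 | 3 | 4 | 4 | 4 | 5 | 6
  1 | 2 | 3 | 4 | 4 | 5 | 6 | 7
  1 | 2 | 3 | 4 | 5 | 6 | 7 | 8

second differences of R give the permutation w = (3, 8, 4, 7, 1, 2, 6, 5).

ℓ(w)=15; the 4 essential cells (i,j,r):

[(2, 7, 1), (4, 2, 0), (4, 6, 2), (7, 5, 4)]


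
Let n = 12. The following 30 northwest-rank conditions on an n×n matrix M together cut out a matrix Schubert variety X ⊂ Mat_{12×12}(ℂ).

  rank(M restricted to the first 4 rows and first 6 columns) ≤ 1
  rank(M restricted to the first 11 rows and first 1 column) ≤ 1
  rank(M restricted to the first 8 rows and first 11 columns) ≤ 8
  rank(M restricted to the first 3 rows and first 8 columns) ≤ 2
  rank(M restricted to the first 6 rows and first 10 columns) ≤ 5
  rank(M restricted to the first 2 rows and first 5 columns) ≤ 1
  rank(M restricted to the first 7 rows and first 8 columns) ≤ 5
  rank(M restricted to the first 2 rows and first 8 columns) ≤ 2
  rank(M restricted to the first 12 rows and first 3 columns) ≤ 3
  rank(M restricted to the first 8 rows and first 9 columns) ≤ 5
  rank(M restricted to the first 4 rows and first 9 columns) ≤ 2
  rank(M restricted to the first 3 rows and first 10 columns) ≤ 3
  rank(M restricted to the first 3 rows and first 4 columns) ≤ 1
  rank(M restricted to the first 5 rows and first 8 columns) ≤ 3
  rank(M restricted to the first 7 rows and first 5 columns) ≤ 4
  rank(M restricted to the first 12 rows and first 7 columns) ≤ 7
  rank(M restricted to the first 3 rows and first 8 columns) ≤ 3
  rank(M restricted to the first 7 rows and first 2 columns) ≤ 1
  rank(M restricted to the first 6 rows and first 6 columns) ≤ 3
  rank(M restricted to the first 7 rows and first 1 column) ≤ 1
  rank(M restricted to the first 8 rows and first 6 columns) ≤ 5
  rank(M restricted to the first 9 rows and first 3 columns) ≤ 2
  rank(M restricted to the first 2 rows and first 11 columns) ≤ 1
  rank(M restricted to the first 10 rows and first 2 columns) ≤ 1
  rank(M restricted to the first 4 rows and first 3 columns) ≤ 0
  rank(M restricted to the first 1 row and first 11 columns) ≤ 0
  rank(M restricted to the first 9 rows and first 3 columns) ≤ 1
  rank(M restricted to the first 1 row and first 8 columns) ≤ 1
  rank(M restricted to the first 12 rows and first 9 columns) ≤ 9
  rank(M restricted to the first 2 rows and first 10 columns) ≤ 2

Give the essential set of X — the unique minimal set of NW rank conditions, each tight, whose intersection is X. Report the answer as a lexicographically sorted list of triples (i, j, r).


Reconstructing r_w from the 30 given conditions:

  row 1: 0 | 0 | 0 | 0 | 0 | 0 | 0 | 0 | 0 | 0 | 0 | 1
  row 2: 0 | 0 | 0 | 1 | 1 | 1 | 1 | 1 | 1 | 1 | 1 | 2
  row 3: 0 | 0 | 0 | 1 | 1 | 1 | 2 | 2 | 2 | 2 | 2 | 3
  row 4: 0 | 0 | 0 | 1 | 1 | 1 | 2 | 2 | 2 | 3 | 3 | 4
  row 5: 1 | 1 | 1 | 2 | 2 | 2 | 3 | 3 | 3 | 4 | 4 | 5
  row 6: 1 | 1 | 1 | 2 | 3 | 3 | 4 | 4 | 4 | 5 | 5 | 6
  row 7: 1 | 1 | 1 | 2 | 3 | 4 | 5 | 5 | 5 | 6 | 6 | 7
  row 8: 1 | 1 | 1 | 2 | 3 | 4 | 5 | 5 | 5 | 6 | 7 | 8
  row 9: 1 | 1 | 1 | 2 | 3 | 4 | 5 | 6 | 6 | 7 | 8 | 9
  row 10: 1 | 1 | 2 | 3 | 4 | 5 | 6 | 7 | 7 | 8 | 9 | 10
  row 11: 1 | 2 | 3 | 4 | 5 | 6 | 7 | 8 | 8 | 9 | 10 | 11
  row 12: 1 | 2 | 3 | 4 | 5 | 6 | 7 | 8 | 9 | 10 | 11 | 12

so w = (12, 4, 7, 10, 1, 5, 6, 11, 8, 3, 2, 9).

|D(w)|=37, |Ess(w)|=7:

[(1, 11, 0), (4, 3, 0), (4, 6, 1), (4, 9, 2), (8, 9, 5), (9, 3, 1), (10, 2, 1)]


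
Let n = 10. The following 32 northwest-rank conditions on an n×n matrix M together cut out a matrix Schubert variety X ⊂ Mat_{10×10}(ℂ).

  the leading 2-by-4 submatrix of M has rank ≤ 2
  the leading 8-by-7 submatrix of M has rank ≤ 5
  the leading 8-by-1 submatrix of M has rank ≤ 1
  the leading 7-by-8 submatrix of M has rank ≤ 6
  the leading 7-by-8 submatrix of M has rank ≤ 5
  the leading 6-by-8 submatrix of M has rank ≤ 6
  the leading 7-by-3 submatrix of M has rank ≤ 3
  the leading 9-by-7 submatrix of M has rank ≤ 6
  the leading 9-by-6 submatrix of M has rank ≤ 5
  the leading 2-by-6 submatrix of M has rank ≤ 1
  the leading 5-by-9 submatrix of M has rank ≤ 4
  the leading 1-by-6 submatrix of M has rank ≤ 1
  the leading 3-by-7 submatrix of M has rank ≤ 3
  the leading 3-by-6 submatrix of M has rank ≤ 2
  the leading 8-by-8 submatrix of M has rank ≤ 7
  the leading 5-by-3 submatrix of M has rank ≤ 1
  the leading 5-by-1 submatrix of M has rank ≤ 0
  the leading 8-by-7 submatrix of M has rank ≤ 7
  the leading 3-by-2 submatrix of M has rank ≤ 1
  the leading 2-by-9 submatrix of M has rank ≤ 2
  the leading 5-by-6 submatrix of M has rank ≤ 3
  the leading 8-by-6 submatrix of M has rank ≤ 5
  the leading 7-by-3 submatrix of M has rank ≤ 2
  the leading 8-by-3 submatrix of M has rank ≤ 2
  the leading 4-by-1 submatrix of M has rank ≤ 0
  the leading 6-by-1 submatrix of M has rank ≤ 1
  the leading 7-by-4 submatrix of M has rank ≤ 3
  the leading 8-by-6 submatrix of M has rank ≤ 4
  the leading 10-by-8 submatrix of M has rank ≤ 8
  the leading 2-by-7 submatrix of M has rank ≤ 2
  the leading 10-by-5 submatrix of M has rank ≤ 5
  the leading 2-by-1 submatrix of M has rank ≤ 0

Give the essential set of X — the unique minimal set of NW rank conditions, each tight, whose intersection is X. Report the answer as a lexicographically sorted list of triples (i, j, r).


Computing R[i][j] = min implied NW-rank bound (n=10, 32 conditions):

  0 | 1 | 1 | 1 | 1 | 1 | 1 | 1 | 1 | 1
  0 | 1 | 1 | 1 | 1 | 1 | 2 | 2 | 2 | 2
  0 | 1 | 1 | 2 | 2 | 2 | 3 | 3 | 3 | 3
  0 | 1 | 1 | 2 | 3 | 3 | 4 | 4 | 4 | 4
  0 | 1 | 1 | 2 | 3 | 3 | 4 | 4 | 4 | 5
  1 | 2 | 2 | 3 | 4 | 4 | 5 | 5 | 5 | 6
  1 | 2 | 2 | 3 | 4 | 4 | 5 | 5 | 6 | 7
  1 | 2 | 2 | 3 | 4 | 4 | 5 | 6 | 7 | 8
  1 | 2 | 3 | 4 | 5 | 5 | 6 | 7 | 8 | 9
  1 | 2 | 3 | 4 | 5 | 6 | 7 | 8 | 9 | 10

so w = (2, 7, 4, 5, 10, 1, 9, 8, 3, 6).

Fulton essential set (8 of the 20 Rothe cells):

[(2, 6, 1), (5, 1, 0), (5, 3, 1), (5, 6, 3), (5, 9, 4), (7, 8, 5), (8, 3, 2), (8, 6, 4)]


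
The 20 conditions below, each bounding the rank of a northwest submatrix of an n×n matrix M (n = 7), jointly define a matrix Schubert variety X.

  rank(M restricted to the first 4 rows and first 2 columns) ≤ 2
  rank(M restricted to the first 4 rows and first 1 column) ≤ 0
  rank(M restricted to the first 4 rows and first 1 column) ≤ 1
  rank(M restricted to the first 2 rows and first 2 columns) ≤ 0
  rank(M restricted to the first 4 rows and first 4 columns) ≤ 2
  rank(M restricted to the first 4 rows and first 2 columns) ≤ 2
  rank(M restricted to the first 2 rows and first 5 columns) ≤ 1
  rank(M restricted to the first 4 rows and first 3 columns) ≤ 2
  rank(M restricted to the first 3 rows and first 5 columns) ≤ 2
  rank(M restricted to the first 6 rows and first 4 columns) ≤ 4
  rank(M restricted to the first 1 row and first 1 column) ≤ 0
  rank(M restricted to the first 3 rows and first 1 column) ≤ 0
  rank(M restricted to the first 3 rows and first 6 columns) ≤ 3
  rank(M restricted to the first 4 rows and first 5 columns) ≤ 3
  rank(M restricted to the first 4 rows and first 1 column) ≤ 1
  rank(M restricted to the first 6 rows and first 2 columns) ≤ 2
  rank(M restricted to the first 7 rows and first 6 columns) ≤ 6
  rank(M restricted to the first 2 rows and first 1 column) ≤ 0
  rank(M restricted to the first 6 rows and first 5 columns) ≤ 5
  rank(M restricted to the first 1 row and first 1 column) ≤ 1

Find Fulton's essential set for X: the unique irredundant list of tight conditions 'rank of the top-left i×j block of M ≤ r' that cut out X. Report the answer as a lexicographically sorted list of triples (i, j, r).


Recovering R(i,j) via the rank-extension bound from the 20 conditions:

  i=1: 0 | 0 | 1 | 1 | 1 | 1 | 1
  i=2: 0 | 0 | 1 | 1 | 1 | 2 | 2
  i=3: 0 | 1 | 2 | 2 | 2 | 3 | 3
  i=4: 0 | 1 | 2 | 2 | 3 | 4 | 4
  i=5: 1 | 2 | 3 | 3 | 4 | 5 | 5
  i=6: 1 | 2 | 3 | 4 | 5 | 6 | 6
  i=7: 1 | 2 | 3 | 4 | 5 | 6 | 7

second differences of R give the permutation w = (3, 6, 2, 5, 1, 4, 7).

ℓ(w)=9; the 4 essential cells (i,j,r):

[(2, 2, 0), (2, 5, 1), (4, 1, 0), (4, 4, 2)]
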